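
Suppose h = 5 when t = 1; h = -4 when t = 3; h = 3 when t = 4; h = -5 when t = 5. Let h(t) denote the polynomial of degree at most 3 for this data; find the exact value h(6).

Evaluate each Lagrange basis at t = 6:
L_0(6) = (3)·(2)·(1)/[(-2)·(-3)·(-4)] = -1/4
L_1(6) = (5)·(2)·(1)/[(2)·(-1)·(-2)] = 5/2
L_2(6) = (5)·(3)·(1)/[(3)·(1)·(-1)] = -5
L_3(6) = (5)·(3)·(2)/[(4)·(2)·(1)] = 15/4
Sum: 5·(-1/4) + (-4)·(5/2) + 3·(-5) + (-5)·(15/4) = -45

-45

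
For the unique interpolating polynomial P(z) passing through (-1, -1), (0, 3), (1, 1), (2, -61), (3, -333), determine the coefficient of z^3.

-1

L_0(z) = z(z - 1)(z - 2)(z - 3) / [24] = (1/24)z^4 - (1/4)z^3 + (11/24)z^2 - (1/4)z
L_1(z) = (z + 1)(z - 1)(z - 2)(z - 3) / [-6] = -(1/6)z^4 + (5/6)z^3 - (5/6)z^2 - (5/6)z + 1
L_2(z) = (z + 1)z(z - 2)(z - 3) / [4] = (1/4)z^4 - z^3 + (1/4)z^2 + (3/2)z
L_3(z) = (z + 1)z(z - 1)(z - 3) / [-6] = -(1/6)z^4 + (1/2)z^3 + (1/6)z^2 - (1/2)z
L_4(z) = (z + 1)z(z - 1)(z - 2) / [24] = (1/24)z^4 - (1/12)z^3 - (1/24)z^2 + (1/12)z
P(z) = (-1)·L_0 + 3·L_1 + 1·L_2 + (-61)·L_3 + (-333)·L_4
Only the coefficient of z^3 is needed; take it from each L_i and combine:
(-1)·(-1/4) + 3·(5/6) + 1·(-1) + (-61)·(1/2) + (-333)·(-1/12) = -1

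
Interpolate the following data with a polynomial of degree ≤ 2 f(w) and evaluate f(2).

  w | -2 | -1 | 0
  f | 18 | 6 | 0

6

Evaluate each Lagrange basis at w = 2:
L_0(2) = (3)·(2)/[(-1)·(-2)] = 3
L_1(2) = (4)·(2)/[(1)·(-1)] = -8
L_2(2) = (4)·(3)/[(2)·(1)] = 6
Sum: 18·(3) + 6·(-8) + 0 = 6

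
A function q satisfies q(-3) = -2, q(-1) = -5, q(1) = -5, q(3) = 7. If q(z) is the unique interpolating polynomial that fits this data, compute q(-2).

-53/16

Evaluate each Lagrange basis at z = -2:
L_0(-2) = (-1)·(-3)·(-5)/[(-2)·(-4)·(-6)] = 5/16
L_1(-2) = (1)·(-3)·(-5)/[(2)·(-2)·(-4)] = 15/16
L_2(-2) = (1)·(-1)·(-5)/[(4)·(2)·(-2)] = -5/16
L_3(-2) = (1)·(-1)·(-3)/[(6)·(4)·(2)] = 1/16
Sum: (-2)·(5/16) + (-5)·(15/16) + (-5)·(-5/16) + 7·(1/16) = -53/16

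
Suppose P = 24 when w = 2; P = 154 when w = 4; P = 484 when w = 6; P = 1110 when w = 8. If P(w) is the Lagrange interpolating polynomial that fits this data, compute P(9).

1564

L_0(9) = (5)·(3)·(1)/[(-2)·(-4)·(-6)] = -5/16
L_1(9) = (7)·(3)·(1)/[(2)·(-2)·(-4)] = 21/16
L_2(9) = (7)·(5)·(1)/[(4)·(2)·(-2)] = -35/16
L_3(9) = (7)·(5)·(3)/[(6)·(4)·(2)] = 35/16
Sum: 24·(-5/16) + 154·(21/16) + 484·(-35/16) + 1110·(35/16) = 1564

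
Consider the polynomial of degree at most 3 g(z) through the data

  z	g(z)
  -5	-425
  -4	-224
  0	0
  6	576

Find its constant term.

0

Build the Lagrange basis polynomials:
L_0(z) = (z + 4)z(z - 6) / [-55] = -(1/55)z^3 + (2/55)z^2 + (24/55)z
L_1(z) = (z + 5)z(z - 6) / [40] = (1/40)z^3 - (1/40)z^2 - (3/4)z
L_2(z) = (z + 5)(z + 4)(z - 6) / [-120] = -(1/120)z^3 - (1/40)z^2 + (17/60)z + 1
L_3(z) = (z + 5)(z + 4)z / [660] = (1/660)z^3 + (3/220)z^2 + (1/33)z
g(z) = (-425)·L_0 + (-224)·L_1 + 0·L_2 + 576·L_3
Only the constant term is needed; take it from each L_i and combine:
(-425)·(0) + (-224)·(0) + 0·(1) + 576·(0) = 0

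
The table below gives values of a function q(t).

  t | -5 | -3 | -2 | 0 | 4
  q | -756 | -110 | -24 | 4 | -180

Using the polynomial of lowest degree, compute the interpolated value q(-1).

0

L_0(-1) = (2)·(1)·(-1)·(-5)/[(-2)·(-3)·(-5)·(-9)] = 1/27
L_1(-1) = (4)·(1)·(-1)·(-5)/[(2)·(-1)·(-3)·(-7)] = -10/21
L_2(-1) = (4)·(2)·(-1)·(-5)/[(3)·(1)·(-2)·(-6)] = 10/9
L_3(-1) = (4)·(2)·(1)·(-5)/[(5)·(3)·(2)·(-4)] = 1/3
L_4(-1) = (4)·(2)·(1)·(-1)/[(9)·(7)·(6)·(4)] = -1/189
Sum: (-756)·(1/27) + (-110)·(-10/21) + (-24)·(10/9) + 4·(1/3) + (-180)·(-1/189) = 0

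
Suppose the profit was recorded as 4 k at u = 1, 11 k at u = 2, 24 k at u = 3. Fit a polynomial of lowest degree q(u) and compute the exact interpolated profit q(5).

Evaluate each Lagrange basis at u = 5:
L_0(5) = (3)·(2)/[(-1)·(-2)] = 3
L_1(5) = (4)·(2)/[(1)·(-1)] = -8
L_2(5) = (4)·(3)/[(2)·(1)] = 6
Sum: 4·(3) + 11·(-8) + 24·(6) = 68

68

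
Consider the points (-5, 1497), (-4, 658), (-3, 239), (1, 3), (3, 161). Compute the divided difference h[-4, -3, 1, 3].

-7

h[-4,-3] = (239 - 658) / (-3 - (-4)) = -419
h[-3,1] = (3 - 239) / (1 - (-3)) = -59
h[1,3] = (161 - 3) / (3 - 1) = 79
h[-4,-3,1] = (-59 - (-419)) / (1 - (-4)) = 72
h[-3,1,3] = (79 - (-59)) / (3 - (-3)) = 23
h[-4,-3,1,3] = (23 - 72) / (3 - (-4)) = -7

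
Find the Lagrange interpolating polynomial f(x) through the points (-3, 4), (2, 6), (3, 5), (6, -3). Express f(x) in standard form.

f(x) = -(11/540)x^3 - (26/135)x^2 + (7/20)x + 187/30

Build the Lagrange basis polynomials:
L_0(x) = (x - 2)(x - 3)(x - 6) / [-270] = -(1/270)x^3 + (11/270)x^2 - (2/15)x + 2/15
L_1(x) = (x + 3)(x - 3)(x - 6) / [20] = (1/20)x^3 - (3/10)x^2 - (9/20)x + 27/10
L_2(x) = (x + 3)(x - 2)(x - 6) / [-18] = -(1/18)x^3 + (5/18)x^2 + (2/3)x - 2
L_3(x) = (x + 3)(x - 2)(x - 3) / [108] = (1/108)x^3 - (1/54)x^2 - (1/12)x + 1/6
f(x) = 4·L_0 + 6·L_1 + 5·L_2 + (-3)·L_3
  4·L_0(x) = -(2/135)x^3 + (22/135)x^2 - (8/15)x + 8/15
  6·L_1(x) = (3/10)x^3 - (9/5)x^2 - (27/10)x + 81/5
  5·L_2(x) = -(5/18)x^3 + (25/18)x^2 + (10/3)x - 10
  (-3)·L_3(x) = -(1/36)x^3 + (1/18)x^2 + (1/4)x - 1/2
Adding term by term: -(11/540)x^3 - (26/135)x^2 + (7/20)x + 187/30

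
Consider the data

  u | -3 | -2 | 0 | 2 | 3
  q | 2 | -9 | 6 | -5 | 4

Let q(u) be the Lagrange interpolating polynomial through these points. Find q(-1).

-2/5

L_0(-1) = (1)·(-1)·(-3)·(-4)/[(-1)·(-3)·(-5)·(-6)] = -2/15
L_1(-1) = (2)·(-1)·(-3)·(-4)/[(1)·(-2)·(-4)·(-5)] = 3/5
L_2(-1) = (2)·(1)·(-3)·(-4)/[(3)·(2)·(-2)·(-3)] = 2/3
L_3(-1) = (2)·(1)·(-1)·(-4)/[(5)·(4)·(2)·(-1)] = -1/5
L_4(-1) = (2)·(1)·(-1)·(-3)/[(6)·(5)·(3)·(1)] = 1/15
Sum: 2·(-2/15) + (-9)·(3/5) + 6·(2/3) + (-5)·(-1/5) + 4·(1/15) = -2/5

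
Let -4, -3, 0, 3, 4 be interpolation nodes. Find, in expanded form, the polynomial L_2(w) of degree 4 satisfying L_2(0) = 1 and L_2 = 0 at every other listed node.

L_2(w) = (w + 4)(w + 3)(w - 3)(w - 4) / [(4)·(3)·(-3)·(-4)]
       = (w^4 - 25w^2 + 144) / (144)

L_2(w) = (1/144)w^4 - (25/144)w^2 + 1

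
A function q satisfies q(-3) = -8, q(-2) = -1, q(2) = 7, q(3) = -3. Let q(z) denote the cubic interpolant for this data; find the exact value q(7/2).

-861/80

L_0(7/2) = (11/2)·(3/2)·(1/2)/[(-1)·(-5)·(-6)] = -11/80
L_1(7/2) = (13/2)·(3/2)·(1/2)/[(1)·(-4)·(-5)] = 39/160
L_2(7/2) = (13/2)·(11/2)·(1/2)/[(5)·(4)·(-1)] = -143/160
L_3(7/2) = (13/2)·(11/2)·(3/2)/[(6)·(5)·(1)] = 143/80
Sum: (-8)·(-11/80) + (-1)·(39/160) + 7·(-143/160) + (-3)·(143/80) = -861/80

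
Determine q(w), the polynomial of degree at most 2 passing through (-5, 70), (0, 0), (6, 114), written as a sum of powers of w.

q(w) = 3w^2 + w

Build the Lagrange basis polynomials:
L_0(w) = w(w - 6) / [55] = (1/55)w^2 - (6/55)w
L_1(w) = (w + 5)(w - 6) / [-30] = -(1/30)w^2 + (1/30)w + 1
L_2(w) = (w + 5)w / [66] = (1/66)w^2 + (5/66)w
q(w) = 70·L_0 + 0·L_1 + 114·L_2
  70·L_0(w) = (14/11)w^2 - (84/11)w
  0·L_1(w) = 0
  114·L_2(w) = (19/11)w^2 + (95/11)w
Adding term by term: 3w^2 + w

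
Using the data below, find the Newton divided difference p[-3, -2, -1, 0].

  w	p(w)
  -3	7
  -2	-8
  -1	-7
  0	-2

p[-3,-2] = (-8 - 7) / (-2 - (-3)) = -15
p[-2,-1] = (-7 - (-8)) / (-1 - (-2)) = 1
p[-1,0] = (-2 - (-7)) / (0 - (-1)) = 5
p[-3,-2,-1] = (1 - (-15)) / (-1 - (-3)) = 8
p[-2,-1,0] = (5 - 1) / (0 - (-2)) = 2
p[-3,-2,-1,0] = (2 - 8) / (0 - (-3)) = -2

-2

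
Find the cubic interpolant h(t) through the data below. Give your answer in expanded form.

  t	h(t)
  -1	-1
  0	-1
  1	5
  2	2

Newton's divided differences:
h[-1,0] = (-1 - (-1)) / (0 - (-1)) = 0
h[0,1] = (5 - (-1)) / (1 - 0) = 6
h[1,2] = (2 - 5) / (2 - 1) = -3
h[-1,0,1] = (6 - 0) / (1 - (-1)) = 3
h[0,1,2] = (-3 - 6) / (2 - 0) = -9/2
h[-1,0,1,2] = (-9/2 - 3) / (2 - (-1)) = -5/2
h(t) = -1 + 3·(t + 1)t + (-5/2)·(t + 1)t(t - 1)
Expanding: h(t) = -(5/2)t^3 + 3t^2 + (11/2)t - 1

h(t) = -(5/2)t^3 + 3t^2 + (11/2)t - 1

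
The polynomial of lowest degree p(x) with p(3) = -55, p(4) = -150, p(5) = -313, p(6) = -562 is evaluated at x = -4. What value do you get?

Evaluate each Lagrange basis at x = -4:
L_0(-4) = (-8)·(-9)·(-10)/[(-1)·(-2)·(-3)] = 120
L_1(-4) = (-7)·(-9)·(-10)/[(1)·(-1)·(-2)] = -315
L_2(-4) = (-7)·(-8)·(-10)/[(2)·(1)·(-1)] = 280
L_3(-4) = (-7)·(-8)·(-9)/[(3)·(2)·(1)] = -84
Sum: (-55)·(120) + (-150)·(-315) + (-313)·(280) + (-562)·(-84) = 218

218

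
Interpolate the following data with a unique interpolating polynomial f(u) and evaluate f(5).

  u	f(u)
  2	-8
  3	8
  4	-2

Evaluate each Lagrange basis at u = 5:
L_0(5) = (2)·(1)/[(-1)·(-2)] = 1
L_1(5) = (3)·(1)/[(1)·(-1)] = -3
L_2(5) = (3)·(2)/[(2)·(1)] = 3
Sum: (-8)·(1) + 8·(-3) + (-2)·(3) = -38

-38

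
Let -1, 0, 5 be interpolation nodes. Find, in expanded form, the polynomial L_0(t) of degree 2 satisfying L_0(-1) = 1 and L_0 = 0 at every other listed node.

L_0(t) = (1/6)t^2 - (5/6)t

L_0(t) = t(t - 5) / [(-1)·(-6)]
       = (t^2 - 5t) / (6)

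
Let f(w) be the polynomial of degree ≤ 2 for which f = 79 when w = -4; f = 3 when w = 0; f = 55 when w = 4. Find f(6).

Using Newton's divided-difference form:
f[-4,0] = (3 - 79) / (0 - (-4)) = -19
f[0,4] = (55 - 3) / (4 - 0) = 13
f[-4,0,4] = (13 - (-19)) / (4 - (-4)) = 4
f(6) = 79 + (-19)·(10) + 4·(10)·(6) = 129

129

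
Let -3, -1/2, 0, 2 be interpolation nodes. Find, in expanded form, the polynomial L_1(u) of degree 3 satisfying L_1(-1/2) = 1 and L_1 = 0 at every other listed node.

L_1(u) = (u + 3)u(u - 2) / [(5/2)·(-1/2)·(-5/2)]
       = (u^3 + u^2 - 6u) / (25/8)

L_1(u) = (8/25)u^3 + (8/25)u^2 - (48/25)u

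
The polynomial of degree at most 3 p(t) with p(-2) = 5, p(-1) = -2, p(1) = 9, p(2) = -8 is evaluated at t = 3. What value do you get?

-190/3

Using Newton's divided-difference form:
p[-2,-1] = (-2 - 5) / (-1 - (-2)) = -7
p[-1,1] = (9 - (-2)) / (1 - (-1)) = 11/2
p[1,2] = (-8 - 9) / (2 - 1) = -17
p[-2,-1,1] = (11/2 - (-7)) / (1 - (-2)) = 25/6
p[-1,1,2] = (-17 - 11/2) / (2 - (-1)) = -15/2
p[-2,-1,1,2] = (-15/2 - 25/6) / (2 - (-2)) = -35/12
p(3) = 5 + (-7)·(5) + (25/6)·(5)·(4) + (-35/12)·(5)·(4)·(2) = -190/3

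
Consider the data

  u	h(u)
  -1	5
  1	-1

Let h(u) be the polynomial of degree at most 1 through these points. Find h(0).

2

Evaluate each Lagrange basis at u = 0:
L_0(0) = (-1)/[(-2)] = 1/2
L_1(0) = (1)/[(2)] = 1/2
Sum: 5·(1/2) + (-1)·(1/2) = 2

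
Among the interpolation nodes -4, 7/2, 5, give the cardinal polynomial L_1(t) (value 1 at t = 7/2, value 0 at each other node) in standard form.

L_1(t) = -(4/45)t^2 + (4/45)t + 16/9

L_1(t) = (t + 4)(t - 5) / [(15/2)·(-3/2)]
       = (t^2 - t - 20) / (-45/4)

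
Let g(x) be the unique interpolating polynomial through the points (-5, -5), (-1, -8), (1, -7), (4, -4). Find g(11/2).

-753/320

Evaluate each Lagrange basis at x = 11/2:
L_0(11/2) = (13/2)·(9/2)·(3/2)/[(-4)·(-6)·(-9)] = -13/64
L_1(11/2) = (21/2)·(9/2)·(3/2)/[(4)·(-2)·(-5)] = 567/320
L_2(11/2) = (21/2)·(13/2)·(3/2)/[(6)·(2)·(-3)] = -91/32
L_3(11/2) = (21/2)·(13/2)·(9/2)/[(9)·(5)·(3)] = 91/40
Sum: (-5)·(-13/64) + (-8)·(567/320) + (-7)·(-91/32) + (-4)·(91/40) = -753/320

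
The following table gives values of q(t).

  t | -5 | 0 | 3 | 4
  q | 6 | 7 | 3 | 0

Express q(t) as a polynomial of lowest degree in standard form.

L_0(t) = t(t - 3)(t - 4) / [-360] = -(1/360)t^3 + (7/360)t^2 - (1/30)t
L_1(t) = (t + 5)(t - 3)(t - 4) / [60] = (1/60)t^3 - (1/30)t^2 - (23/60)t + 1
L_2(t) = (t + 5)t(t - 4) / [-24] = -(1/24)t^3 - (1/24)t^2 + (5/6)t
L_3(t) = (t + 5)t(t - 3) / [36] = (1/36)t^3 + (1/18)t^2 - (5/12)t
q(t) = 6·L_0 + 7·L_1 + 3·L_2 + 0·L_3
  6·L_0(t) = -(1/60)t^3 + (7/60)t^2 - (1/5)t
  7·L_1(t) = (7/60)t^3 - (7/30)t^2 - (161/60)t + 7
  3·L_2(t) = -(1/8)t^3 - (1/8)t^2 + (5/2)t
  0·L_3(t) = 0
Adding term by term: -(1/40)t^3 - (29/120)t^2 - (23/60)t + 7

q(t) = -(1/40)t^3 - (29/120)t^2 - (23/60)t + 7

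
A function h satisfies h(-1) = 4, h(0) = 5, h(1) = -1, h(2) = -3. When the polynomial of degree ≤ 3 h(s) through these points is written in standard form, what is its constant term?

5

Build the Lagrange basis polynomials:
L_0(s) = s(s - 1)(s - 2) / [-6] = -(1/6)s^3 + (1/2)s^2 - (1/3)s
L_1(s) = (s + 1)(s - 1)(s - 2) / [2] = (1/2)s^3 - s^2 - (1/2)s + 1
L_2(s) = (s + 1)s(s - 2) / [-2] = -(1/2)s^3 + (1/2)s^2 + s
L_3(s) = (s + 1)s(s - 1) / [6] = (1/6)s^3 - (1/6)s
h(s) = 4·L_0 + 5·L_1 + (-1)·L_2 + (-3)·L_3
Only the constant term is needed; take it from each L_i and combine:
4·(0) + 5·(1) + (-1)·(0) + (-3)·(0) = 5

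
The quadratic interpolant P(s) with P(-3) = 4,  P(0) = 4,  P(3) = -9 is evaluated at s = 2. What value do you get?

Evaluate each Lagrange basis at s = 2:
L_0(2) = (2)·(-1)/[(-3)·(-6)] = -1/9
L_1(2) = (5)·(-1)/[(3)·(-3)] = 5/9
L_2(2) = (5)·(2)/[(6)·(3)] = 5/9
Sum: 4·(-1/9) + 4·(5/9) + (-9)·(5/9) = -29/9

-29/9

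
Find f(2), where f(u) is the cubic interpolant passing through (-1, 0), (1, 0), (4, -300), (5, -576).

-36

Using Newton's divided-difference form:
f[-1,1] = (0 - 0) / (1 - (-1)) = 0
f[1,4] = (-300 - 0) / (4 - 1) = -100
f[4,5] = (-576 - (-300)) / (5 - 4) = -276
f[-1,1,4] = (-100 - 0) / (4 - (-1)) = -20
f[1,4,5] = (-276 - (-100)) / (5 - 1) = -44
f[-1,1,4,5] = (-44 - (-20)) / (5 - (-1)) = -4
f(2) = 0 + 0·(3) + (-20)·(3)·(1) + (-4)·(3)·(1)·(-2) = -36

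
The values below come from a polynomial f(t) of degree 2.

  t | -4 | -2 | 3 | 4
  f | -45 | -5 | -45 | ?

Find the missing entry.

The 3 known values determine f uniquely (degree ≤ 2).
Evaluate each Lagrange basis at t = 4:
L_0(4) = (6)·(1)/[(-2)·(-7)] = 3/7
L_1(4) = (8)·(1)/[(2)·(-5)] = -4/5
L_2(4) = (8)·(6)/[(7)·(5)] = 48/35
Sum: (-45)·(3/7) + (-5)·(-4/5) + (-45)·(48/35) = -77

-77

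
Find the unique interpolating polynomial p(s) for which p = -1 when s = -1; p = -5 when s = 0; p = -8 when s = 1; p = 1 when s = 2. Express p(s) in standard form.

L_0(s) = s(s - 1)(s - 2) / [-6] = -(1/6)s^3 + (1/2)s^2 - (1/3)s
L_1(s) = (s + 1)(s - 1)(s - 2) / [2] = (1/2)s^3 - s^2 - (1/2)s + 1
L_2(s) = (s + 1)s(s - 2) / [-2] = -(1/2)s^3 + (1/2)s^2 + s
L_3(s) = (s + 1)s(s - 1) / [6] = (1/6)s^3 - (1/6)s
p(s) = (-1)·L_0 + (-5)·L_1 + (-8)·L_2 + 1·L_3
  (-1)·L_0(s) = (1/6)s^3 - (1/2)s^2 + (1/3)s
  (-5)·L_1(s) = -(5/2)s^3 + 5s^2 + (5/2)s - 5
  (-8)·L_2(s) = 4s^3 - 4s^2 - 8s
  1·L_3(s) = (1/6)s^3 - (1/6)s
Adding term by term: (11/6)s^3 + (1/2)s^2 - (16/3)s - 5

p(s) = (11/6)s^3 + (1/2)s^2 - (16/3)s - 5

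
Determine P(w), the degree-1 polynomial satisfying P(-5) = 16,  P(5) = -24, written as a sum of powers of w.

Build the Lagrange basis polynomials:
L_0(w) = (w - 5) / [-10] = -(1/10)w + 1/2
L_1(w) = (w + 5) / [10] = (1/10)w + 1/2
P(w) = 16·L_0 + (-24)·L_1
  16·L_0(w) = -(8/5)w + 8
  (-24)·L_1(w) = -(12/5)w - 12
Adding term by term: -4w - 4

P(w) = -4w - 4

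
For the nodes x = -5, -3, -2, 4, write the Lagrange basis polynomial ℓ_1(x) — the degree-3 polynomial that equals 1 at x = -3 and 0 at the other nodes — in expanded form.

ℓ_1(x) = (1/14)x^3 + (3/14)x^2 - (9/7)x - 20/7

ℓ_1(x) = (x + 5)(x + 2)(x - 4) / [(2)·(-1)·(-7)]
       = (x^3 + 3x^2 - 18x - 40) / (14)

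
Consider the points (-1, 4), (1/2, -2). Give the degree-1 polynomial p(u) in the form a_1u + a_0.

L_0(u) = (u - 1/2) / [-3/2] = -(2/3)u + 1/3
L_1(u) = (u + 1) / [3/2] = (2/3)u + 2/3
p(u) = 4·L_0 + (-2)·L_1
  4·L_0(u) = -(8/3)u + 4/3
  (-2)·L_1(u) = -(4/3)u - 4/3
Adding term by term: -4u

p(u) = -4u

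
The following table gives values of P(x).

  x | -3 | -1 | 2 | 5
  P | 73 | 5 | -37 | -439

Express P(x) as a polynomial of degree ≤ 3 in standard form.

P(x) = -3x^3 - 2x^2 - 3x + 1

L_0(x) = (x + 1)(x - 2)(x - 5) / [-80] = -(1/80)x^3 + (3/40)x^2 - (3/80)x - 1/8
L_1(x) = (x + 3)(x - 2)(x - 5) / [36] = (1/36)x^3 - (1/9)x^2 - (11/36)x + 5/6
L_2(x) = (x + 3)(x + 1)(x - 5) / [-45] = -(1/45)x^3 + (1/45)x^2 + (17/45)x + 1/3
L_3(x) = (x + 3)(x + 1)(x - 2) / [144] = (1/144)x^3 + (1/72)x^2 - (5/144)x - 1/24
P(x) = 73·L_0 + 5·L_1 + (-37)·L_2 + (-439)·L_3
  73·L_0(x) = -(73/80)x^3 + (219/40)x^2 - (219/80)x - 73/8
  5·L_1(x) = (5/36)x^3 - (5/9)x^2 - (55/36)x + 25/6
  (-37)·L_2(x) = (37/45)x^3 - (37/45)x^2 - (629/45)x - 37/3
  (-439)·L_3(x) = -(439/144)x^3 - (439/72)x^2 + (2195/144)x + 439/24
Adding term by term: -3x^3 - 2x^2 - 3x + 1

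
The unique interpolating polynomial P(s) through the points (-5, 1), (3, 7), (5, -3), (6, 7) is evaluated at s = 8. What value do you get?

3177/44

Evaluate each Lagrange basis at s = 8:
L_0(8) = (5)·(3)·(2)/[(-8)·(-10)·(-11)] = -3/88
L_1(8) = (13)·(3)·(2)/[(8)·(-2)·(-3)] = 13/8
L_2(8) = (13)·(5)·(2)/[(10)·(2)·(-1)] = -13/2
L_3(8) = (13)·(5)·(3)/[(11)·(3)·(1)] = 65/11
Sum: 1·(-3/88) + 7·(13/8) + (-3)·(-13/2) + 7·(65/11) = 3177/44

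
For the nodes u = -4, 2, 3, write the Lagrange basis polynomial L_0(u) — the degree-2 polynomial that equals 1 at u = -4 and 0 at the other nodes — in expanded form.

L_0(u) = (1/42)u^2 - (5/42)u + 1/7

L_0(u) = (u - 2)(u - 3) / [(-6)·(-7)]
       = (u^2 - 5u + 6) / (42)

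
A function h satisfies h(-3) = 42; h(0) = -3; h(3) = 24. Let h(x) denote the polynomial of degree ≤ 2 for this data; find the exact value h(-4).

73

L_0(-4) = (-4)·(-7)/[(-3)·(-6)] = 14/9
L_1(-4) = (-1)·(-7)/[(3)·(-3)] = -7/9
L_2(-4) = (-1)·(-4)/[(6)·(3)] = 2/9
Sum: 42·(14/9) + (-3)·(-7/9) + 24·(2/9) = 73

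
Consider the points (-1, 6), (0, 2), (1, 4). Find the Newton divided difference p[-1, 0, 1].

3

p[-1,0] = (2 - 6) / (0 - (-1)) = -4
p[0,1] = (4 - 2) / (1 - 0) = 2
p[-1,0,1] = (2 - (-4)) / (1 - (-1)) = 3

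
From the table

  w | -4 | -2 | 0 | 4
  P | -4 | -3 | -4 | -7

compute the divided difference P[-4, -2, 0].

-1/4

P[-4,-2] = (-3 - (-4)) / (-2 - (-4)) = 1/2
P[-2,0] = (-4 - (-3)) / (0 - (-2)) = -1/2
P[-4,-2,0] = (-1/2 - 1/2) / (0 - (-4)) = -1/4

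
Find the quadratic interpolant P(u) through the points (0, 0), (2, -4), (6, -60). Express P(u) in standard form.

P(u) = -2u^2 + 2u

Build the Lagrange basis polynomials:
L_0(u) = (u - 2)(u - 6) / [12] = (1/12)u^2 - (2/3)u + 1
L_1(u) = u(u - 6) / [-8] = -(1/8)u^2 + (3/4)u
L_2(u) = u(u - 2) / [24] = (1/24)u^2 - (1/12)u
P(u) = 0·L_0 + (-4)·L_1 + (-60)·L_2
  0·L_0(u) = 0
  (-4)·L_1(u) = (1/2)u^2 - 3u
  (-60)·L_2(u) = -(5/2)u^2 + 5u
Adding term by term: -2u^2 + 2u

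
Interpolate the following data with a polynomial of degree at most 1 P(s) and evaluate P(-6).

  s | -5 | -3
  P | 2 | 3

3/2

Evaluate each Lagrange basis at s = -6:
L_0(-6) = (-3)/[(-2)] = 3/2
L_1(-6) = (-1)/[(2)] = -1/2
Sum: 2·(3/2) + 3·(-1/2) = 3/2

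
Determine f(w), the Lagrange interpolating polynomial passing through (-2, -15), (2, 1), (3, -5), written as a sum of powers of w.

f(w) = -2w^2 + 4w + 1

Build the Lagrange basis polynomials:
L_0(w) = (w - 2)(w - 3) / [20] = (1/20)w^2 - (1/4)w + 3/10
L_1(w) = (w + 2)(w - 3) / [-4] = -(1/4)w^2 + (1/4)w + 3/2
L_2(w) = (w + 2)(w - 2) / [5] = (1/5)w^2 - 4/5
f(w) = (-15)·L_0 + 1·L_1 + (-5)·L_2
  (-15)·L_0(w) = -(3/4)w^2 + (15/4)w - 9/2
  1·L_1(w) = -(1/4)w^2 + (1/4)w + 3/2
  (-5)·L_2(w) = -w^2 + 4
Adding term by term: -2w^2 + 4w + 1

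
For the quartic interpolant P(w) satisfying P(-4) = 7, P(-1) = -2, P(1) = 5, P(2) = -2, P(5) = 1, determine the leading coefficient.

Build the Lagrange basis polynomials:
L_0(w) = (w + 1)(w - 1)(w - 2)(w - 5) / [810] = (1/810)w^4 - (7/810)w^3 + (1/90)w^2 + (7/810)w - 1/81
L_1(w) = (w + 4)(w - 1)(w - 2)(w - 5) / [-108] = -(1/108)w^4 + (1/27)w^3 + (5/36)w^2 - (29/54)w + 10/27
L_2(w) = (w + 4)(w + 1)(w - 2)(w - 5) / [40] = (1/40)w^4 - (1/20)w^3 - (21/40)w^2 + (11/20)w + 1
L_3(w) = (w + 4)(w + 1)(w - 1)(w - 5) / [-54] = -(1/54)w^4 + (1/54)w^3 + (7/18)w^2 - (1/54)w - 10/27
L_4(w) = (w + 4)(w + 1)(w - 1)(w - 2) / [648] = (1/648)w^4 + (1/324)w^3 - (1/72)w^2 - (1/324)w + 1/81
P(w) = 7·L_0 + (-2)·L_1 + 5·L_2 + (-2)·L_3 + 1·L_4
Only the coefficient of w^4 is needed; take it from each L_i and combine:
7·(1/810) + (-2)·(-1/108) + 5·(1/40) + (-2)·(-1/54) + 1·(1/648) = 103/540

103/540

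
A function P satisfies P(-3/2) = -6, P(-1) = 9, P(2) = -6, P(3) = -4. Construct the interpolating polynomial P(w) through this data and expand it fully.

L_0(w) = (w + 1)(w - 2)(w - 3) / [-63/8] = -(8/63)w^3 + (32/63)w^2 - (8/63)w - 16/21
L_1(w) = (w + 3/2)(w - 2)(w - 3) / [6] = (1/6)w^3 - (7/12)w^2 - (1/4)w + 3/2
L_2(w) = (w + 3/2)(w + 1)(w - 3) / [-21/2] = -(2/21)w^3 + (1/21)w^2 + (4/7)w + 3/7
L_3(w) = (w + 3/2)(w + 1)(w - 2) / [18] = (1/18)w^3 + (1/36)w^2 - (7/36)w - 1/6
P(w) = (-6)·L_0 + 9·L_1 + (-6)·L_2 + (-4)·L_3
  (-6)·L_0(w) = (16/21)w^3 - (64/21)w^2 + (16/21)w + 32/7
  9·L_1(w) = (3/2)w^3 - (21/4)w^2 - (9/4)w + 27/2
  (-6)·L_2(w) = (4/7)w^3 - (2/7)w^2 - (24/7)w - 18/7
  (-4)·L_3(w) = -(2/9)w^3 - (1/9)w^2 + (7/9)w + 2/3
Adding term by term: (47/18)w^3 - (313/36)w^2 - (149/36)w + 97/6

P(w) = (47/18)w^3 - (313/36)w^2 - (149/36)w + 97/6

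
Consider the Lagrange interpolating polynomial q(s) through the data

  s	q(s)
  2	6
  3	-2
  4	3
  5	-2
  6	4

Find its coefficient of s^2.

1027/6

L_0(s) = (s - 3)(s - 4)(s - 5)(s - 6) / [24] = (1/24)s^4 - (3/4)s^3 + (119/24)s^2 - (57/4)s + 15
L_1(s) = (s - 2)(s - 4)(s - 5)(s - 6) / [-6] = -(1/6)s^4 + (17/6)s^3 - (52/3)s^2 + (134/3)s - 40
L_2(s) = (s - 2)(s - 3)(s - 5)(s - 6) / [4] = (1/4)s^4 - 4s^3 + (91/4)s^2 - 54s + 45
L_3(s) = (s - 2)(s - 3)(s - 4)(s - 6) / [-6] = -(1/6)s^4 + (5/2)s^3 - (40/3)s^2 + 30s - 24
L_4(s) = (s - 2)(s - 3)(s - 4)(s - 5) / [24] = (1/24)s^4 - (7/12)s^3 + (71/24)s^2 - (77/12)s + 5
q(s) = 6·L_0 + (-2)·L_1 + 3·L_2 + (-2)·L_3 + 4·L_4
Only the coefficient of s^2 is needed; take it from each L_i and combine:
6·(119/24) + (-2)·(-52/3) + 3·(91/4) + (-2)·(-40/3) + 4·(71/24) = 1027/6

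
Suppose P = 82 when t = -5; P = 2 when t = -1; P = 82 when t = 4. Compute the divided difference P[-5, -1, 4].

4

P[-5,-1] = (2 - 82) / (-1 - (-5)) = -20
P[-1,4] = (82 - 2) / (4 - (-1)) = 16
P[-5,-1,4] = (16 - (-20)) / (4 - (-5)) = 4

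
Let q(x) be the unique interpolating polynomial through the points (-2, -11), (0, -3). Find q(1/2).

L_0(1/2) = (1/2)/[(-2)] = -1/4
L_1(1/2) = (5/2)/[(2)] = 5/4
Sum: (-11)·(-1/4) + (-3)·(5/4) = -1

-1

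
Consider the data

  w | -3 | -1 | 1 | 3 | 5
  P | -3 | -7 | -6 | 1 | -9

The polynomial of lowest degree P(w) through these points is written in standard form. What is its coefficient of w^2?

Build the Lagrange basis polynomials:
L_0(w) = (w + 1)(w - 1)(w - 3)(w - 5) / [384] = (1/384)w^4 - (1/48)w^3 + (7/192)w^2 + (1/48)w - 5/128
L_1(w) = (w + 3)(w - 1)(w - 3)(w - 5) / [-96] = -(1/96)w^4 + (1/16)w^3 + (1/24)w^2 - (9/16)w + 15/32
L_2(w) = (w + 3)(w + 1)(w - 3)(w - 5) / [64] = (1/64)w^4 - (1/16)w^3 - (7/32)w^2 + (9/16)w + 45/64
L_3(w) = (w + 3)(w + 1)(w - 1)(w - 5) / [-96] = -(1/96)w^4 + (1/48)w^3 + (1/6)w^2 - (1/48)w - 5/32
L_4(w) = (w + 3)(w + 1)(w - 1)(w - 3) / [384] = (1/384)w^4 - (5/192)w^2 + 3/128
P(w) = (-3)·L_0 + (-7)·L_1 + (-6)·L_2 + 1·L_3 + (-9)·L_4
Only the coefficient of w^2 is needed; take it from each L_i and combine:
(-3)·(7/192) + (-7)·(1/24) + (-6)·(-7/32) + 1·(1/6) + (-9)·(-5/192) = 21/16

21/16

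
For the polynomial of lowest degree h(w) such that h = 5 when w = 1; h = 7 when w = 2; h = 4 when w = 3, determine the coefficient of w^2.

The leading coefficient equals the top divided difference h[1,2,3].
h[1,2] = (7 - 5) / (2 - 1) = 2
h[2,3] = (4 - 7) / (3 - 2) = -3
h[1,2,3] = (-3 - 2) / (3 - 1) = -5/2

-5/2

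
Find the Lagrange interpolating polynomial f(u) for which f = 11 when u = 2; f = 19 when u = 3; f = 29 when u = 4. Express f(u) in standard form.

Build the Lagrange basis polynomials:
L_0(u) = (u - 3)(u - 4) / [2] = (1/2)u^2 - (7/2)u + 6
L_1(u) = (u - 2)(u - 4) / [-1] = -u^2 + 6u - 8
L_2(u) = (u - 2)(u - 3) / [2] = (1/2)u^2 - (5/2)u + 3
f(u) = 11·L_0 + 19·L_1 + 29·L_2
  11·L_0(u) = (11/2)u^2 - (77/2)u + 66
  19·L_1(u) = -19u^2 + 114u - 152
  29·L_2(u) = (29/2)u^2 - (145/2)u + 87
Adding term by term: u^2 + 3u + 1

f(u) = u^2 + 3u + 1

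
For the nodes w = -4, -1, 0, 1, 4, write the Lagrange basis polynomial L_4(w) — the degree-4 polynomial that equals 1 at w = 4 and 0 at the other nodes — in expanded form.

L_4(w) = (1/480)w^4 + (1/120)w^3 - (1/480)w^2 - (1/120)w

L_4(w) = (w + 4)(w + 1)w(w - 1) / [(8)·(5)·(4)·(3)]
       = (w^4 + 4w^3 - w^2 - 4w) / (480)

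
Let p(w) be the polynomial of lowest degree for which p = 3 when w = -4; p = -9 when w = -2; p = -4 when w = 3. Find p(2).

Evaluate each Lagrange basis at w = 2:
L_0(2) = (4)·(-1)/[(-2)·(-7)] = -2/7
L_1(2) = (6)·(-1)/[(2)·(-5)] = 3/5
L_2(2) = (6)·(4)/[(7)·(5)] = 24/35
Sum: 3·(-2/7) + (-9)·(3/5) + (-4)·(24/35) = -9

-9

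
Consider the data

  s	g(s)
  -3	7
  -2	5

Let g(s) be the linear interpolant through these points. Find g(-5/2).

6

L_0(-5/2) = (-1/2)/[(-1)] = 1/2
L_1(-5/2) = (1/2)/[(1)] = 1/2
Sum: 7·(1/2) + 5·(1/2) = 6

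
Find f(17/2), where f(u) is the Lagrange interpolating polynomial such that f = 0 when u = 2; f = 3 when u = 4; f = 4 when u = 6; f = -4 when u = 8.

Evaluate each Lagrange basis at u = 17/2:
L_0(17/2) = (9/2)·(5/2)·(1/2)/[(-2)·(-4)·(-6)] = -15/128
L_1(17/2) = (13/2)·(5/2)·(1/2)/[(2)·(-2)·(-4)] = 65/128
L_2(17/2) = (13/2)·(9/2)·(1/2)/[(4)·(2)·(-2)] = -117/128
L_3(17/2) = (13/2)·(9/2)·(5/2)/[(6)·(4)·(2)] = 195/128
Sum: 0 + 3·(65/128) + 4·(-117/128) + (-4)·(195/128) = -1053/128

-1053/128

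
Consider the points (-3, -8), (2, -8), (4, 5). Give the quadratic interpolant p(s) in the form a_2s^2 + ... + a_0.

p(s) = (13/14)s^2 + (13/14)s - 95/7

Build the Lagrange basis polynomials:
L_0(s) = (s - 2)(s - 4) / [35] = (1/35)s^2 - (6/35)s + 8/35
L_1(s) = (s + 3)(s - 4) / [-10] = -(1/10)s^2 + (1/10)s + 6/5
L_2(s) = (s + 3)(s - 2) / [14] = (1/14)s^2 + (1/14)s - 3/7
p(s) = (-8)·L_0 + (-8)·L_1 + 5·L_2
  (-8)·L_0(s) = -(8/35)s^2 + (48/35)s - 64/35
  (-8)·L_1(s) = (4/5)s^2 - (4/5)s - 48/5
  5·L_2(s) = (5/14)s^2 + (5/14)s - 15/7
Adding term by term: (13/14)s^2 + (13/14)s - 95/7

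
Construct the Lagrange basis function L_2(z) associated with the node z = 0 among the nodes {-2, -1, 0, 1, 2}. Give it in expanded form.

L_2(z) = (z + 2)(z + 1)(z - 1)(z - 2) / [(2)·(1)·(-1)·(-2)]
       = (z^4 - 5z^2 + 4) / (4)

L_2(z) = (1/4)z^4 - (5/4)z^2 + 1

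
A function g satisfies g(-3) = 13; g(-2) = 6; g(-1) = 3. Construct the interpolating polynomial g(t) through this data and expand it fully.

Build the Lagrange basis polynomials:
L_0(t) = (t + 2)(t + 1) / [2] = (1/2)t^2 + (3/2)t + 1
L_1(t) = (t + 3)(t + 1) / [-1] = -t^2 - 4t - 3
L_2(t) = (t + 3)(t + 2) / [2] = (1/2)t^2 + (5/2)t + 3
g(t) = 13·L_0 + 6·L_1 + 3·L_2
  13·L_0(t) = (13/2)t^2 + (39/2)t + 13
  6·L_1(t) = -6t^2 - 24t - 18
  3·L_2(t) = (3/2)t^2 + (15/2)t + 9
Adding term by term: 2t^2 + 3t + 4

g(t) = 2t^2 + 3t + 4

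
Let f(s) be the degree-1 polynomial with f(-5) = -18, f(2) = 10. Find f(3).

L_0(3) = (1)/[(-7)] = -1/7
L_1(3) = (8)/[(7)] = 8/7
Sum: (-18)·(-1/7) + 10·(8/7) = 14

14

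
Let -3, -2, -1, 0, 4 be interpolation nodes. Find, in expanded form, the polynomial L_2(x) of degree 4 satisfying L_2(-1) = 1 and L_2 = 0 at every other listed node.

L_2(x) = (1/10)x^4 + (1/10)x^3 - (7/5)x^2 - (12/5)x

L_2(x) = (x + 3)(x + 2)x(x - 4) / [(2)·(1)·(-1)·(-5)]
       = (x^4 + x^3 - 14x^2 - 24x) / (10)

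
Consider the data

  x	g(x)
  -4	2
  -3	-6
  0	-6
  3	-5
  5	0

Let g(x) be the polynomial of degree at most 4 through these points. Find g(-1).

Evaluate each Lagrange basis at x = -1:
L_0(-1) = (2)·(-1)·(-4)·(-6)/[(-1)·(-4)·(-7)·(-9)] = -4/21
L_1(-1) = (3)·(-1)·(-4)·(-6)/[(1)·(-3)·(-6)·(-8)] = 1/2
L_2(-1) = (3)·(2)·(-4)·(-6)/[(4)·(3)·(-3)·(-5)] = 4/5
L_3(-1) = (3)·(2)·(-1)·(-6)/[(7)·(6)·(3)·(-2)] = -1/7
L_4(-1) = (3)·(2)·(-1)·(-4)/[(9)·(8)·(5)·(2)] = 1/30
Sum: 2·(-4/21) + (-6)·(1/2) + (-6)·(4/5) + (-5)·(-1/7) + 0 = -112/15

-112/15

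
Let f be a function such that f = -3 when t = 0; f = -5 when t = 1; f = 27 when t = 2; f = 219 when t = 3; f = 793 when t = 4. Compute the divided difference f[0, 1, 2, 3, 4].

4

f[0,1] = (-5 - (-3)) / (1 - 0) = -2
f[1,2] = (27 - (-5)) / (2 - 1) = 32
f[2,3] = (219 - 27) / (3 - 2) = 192
f[3,4] = (793 - 219) / (4 - 3) = 574
f[0,1,2] = (32 - (-2)) / (2 - 0) = 17
f[1,2,3] = (192 - 32) / (3 - 1) = 80
f[2,3,4] = (574 - 192) / (4 - 2) = 191
f[0,1,2,3] = (80 - 17) / (3 - 0) = 21
f[1,2,3,4] = (191 - 80) / (4 - 1) = 37
f[0,1,2,3,4] = (37 - 21) / (4 - 0) = 4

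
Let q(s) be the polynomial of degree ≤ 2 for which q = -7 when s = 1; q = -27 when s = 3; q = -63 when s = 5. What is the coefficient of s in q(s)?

-2

L_0(s) = (s - 3)(s - 5) / [8] = (1/8)s^2 - s + 15/8
L_1(s) = (s - 1)(s - 5) / [-4] = -(1/4)s^2 + (3/2)s - 5/4
L_2(s) = (s - 1)(s - 3) / [8] = (1/8)s^2 - (1/2)s + 3/8
q(s) = (-7)·L_0 + (-27)·L_1 + (-63)·L_2
Only the coefficient of s is needed; take it from each L_i and combine:
(-7)·(-1) + (-27)·(3/2) + (-63)·(-1/2) = -2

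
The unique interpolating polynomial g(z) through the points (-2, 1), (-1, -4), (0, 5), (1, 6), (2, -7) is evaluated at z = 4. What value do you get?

-19

Evaluate each Lagrange basis at z = 4:
L_0(4) = (5)·(4)·(3)·(2)/[(-1)·(-2)·(-3)·(-4)] = 5
L_1(4) = (6)·(4)·(3)·(2)/[(1)·(-1)·(-2)·(-3)] = -24
L_2(4) = (6)·(5)·(3)·(2)/[(2)·(1)·(-1)·(-2)] = 45
L_3(4) = (6)·(5)·(4)·(2)/[(3)·(2)·(1)·(-1)] = -40
L_4(4) = (6)·(5)·(4)·(3)/[(4)·(3)·(2)·(1)] = 15
Sum: 1·(5) + (-4)·(-24) + 5·(45) + 6·(-40) + (-7)·(15) = -19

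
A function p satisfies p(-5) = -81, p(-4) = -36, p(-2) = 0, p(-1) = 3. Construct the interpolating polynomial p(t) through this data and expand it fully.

p(t) = t^3 + 2t^2 + 2t + 4

L_0(t) = (t + 4)(t + 2)(t + 1) / [-12] = -(1/12)t^3 - (7/12)t^2 - (7/6)t - 2/3
L_1(t) = (t + 5)(t + 2)(t + 1) / [6] = (1/6)t^3 + (4/3)t^2 + (17/6)t + 5/3
L_2(t) = (t + 5)(t + 4)(t + 1) / [-6] = -(1/6)t^3 - (5/3)t^2 - (29/6)t - 10/3
L_3(t) = (t + 5)(t + 4)(t + 2) / [12] = (1/12)t^3 + (11/12)t^2 + (19/6)t + 10/3
p(t) = (-81)·L_0 + (-36)·L_1 + 0·L_2 + 3·L_3
  (-81)·L_0(t) = (27/4)t^3 + (189/4)t^2 + (189/2)t + 54
  (-36)·L_1(t) = -6t^3 - 48t^2 - 102t - 60
  0·L_2(t) = 0
  3·L_3(t) = (1/4)t^3 + (11/4)t^2 + (19/2)t + 10
Adding term by term: t^3 + 2t^2 + 2t + 4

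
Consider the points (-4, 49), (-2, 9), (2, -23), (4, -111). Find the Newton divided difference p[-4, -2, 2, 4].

-1

p[-4,-2] = (9 - 49) / (-2 - (-4)) = -20
p[-2,2] = (-23 - 9) / (2 - (-2)) = -8
p[2,4] = (-111 - (-23)) / (4 - 2) = -44
p[-4,-2,2] = (-8 - (-20)) / (2 - (-4)) = 2
p[-2,2,4] = (-44 - (-8)) / (4 - (-2)) = -6
p[-4,-2,2,4] = (-6 - 2) / (4 - (-4)) = -1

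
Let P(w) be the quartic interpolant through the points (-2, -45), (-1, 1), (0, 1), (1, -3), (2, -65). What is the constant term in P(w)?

1

L_0(w) = (w + 1)w(w - 1)(w - 2) / [24] = (1/24)w^4 - (1/12)w^3 - (1/24)w^2 + (1/12)w
L_1(w) = (w + 2)w(w - 1)(w - 2) / [-6] = -(1/6)w^4 + (1/6)w^3 + (2/3)w^2 - (2/3)w
L_2(w) = (w + 2)(w + 1)(w - 1)(w - 2) / [4] = (1/4)w^4 - (5/4)w^2 + 1
L_3(w) = (w + 2)(w + 1)w(w - 2) / [-6] = -(1/6)w^4 - (1/6)w^3 + (2/3)w^2 + (2/3)w
L_4(w) = (w + 2)(w + 1)w(w - 1) / [24] = (1/24)w^4 + (1/12)w^3 - (1/24)w^2 - (1/12)w
P(w) = (-45)·L_0 + 1·L_1 + 1·L_2 + (-3)·L_3 + (-65)·L_4
Only the constant term is needed; take it from each L_i and combine:
(-45)·(0) + 1·(0) + 1·(1) + (-3)·(0) + (-65)·(0) = 1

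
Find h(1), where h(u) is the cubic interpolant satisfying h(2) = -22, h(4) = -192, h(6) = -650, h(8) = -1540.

Evaluate each Lagrange basis at u = 1:
L_0(1) = (-3)·(-5)·(-7)/[(-2)·(-4)·(-6)] = 35/16
L_1(1) = (-1)·(-5)·(-7)/[(2)·(-2)·(-4)] = -35/16
L_2(1) = (-1)·(-3)·(-7)/[(4)·(2)·(-2)] = 21/16
L_3(1) = (-1)·(-3)·(-5)/[(6)·(4)·(2)] = -5/16
Sum: (-22)·(35/16) + (-192)·(-35/16) + (-650)·(21/16) + (-1540)·(-5/16) = 0

0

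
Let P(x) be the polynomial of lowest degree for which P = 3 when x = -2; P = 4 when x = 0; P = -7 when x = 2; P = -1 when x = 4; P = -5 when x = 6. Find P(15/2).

Evaluate each Lagrange basis at x = 15/2:
L_0(15/2) = (15/2)·(11/2)·(7/2)·(3/2)/[(-2)·(-4)·(-6)·(-8)] = 1155/2048
L_1(15/2) = (19/2)·(11/2)·(7/2)·(3/2)/[(2)·(-2)·(-4)·(-6)] = -1463/512
L_2(15/2) = (19/2)·(15/2)·(7/2)·(3/2)/[(4)·(2)·(-2)·(-4)] = 5985/1024
L_3(15/2) = (19/2)·(15/2)·(11/2)·(3/2)/[(6)·(4)·(2)·(-2)] = -3135/512
L_4(15/2) = (19/2)·(15/2)·(11/2)·(7/2)/[(8)·(6)·(4)·(2)] = 7315/2048
Sum: 3·(1155/2048) + 4·(-1463/512) + (-7)·(5985/1024) + (-1)·(-3135/512) + (-5)·(7315/2048) = -15971/256

-15971/256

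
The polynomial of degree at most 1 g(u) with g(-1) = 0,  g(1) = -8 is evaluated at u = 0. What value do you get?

Evaluate each Lagrange basis at u = 0:
L_0(0) = (-1)/[(-2)] = 1/2
L_1(0) = (1)/[(2)] = 1/2
Sum: 0 + (-8)·(1/2) = -4

-4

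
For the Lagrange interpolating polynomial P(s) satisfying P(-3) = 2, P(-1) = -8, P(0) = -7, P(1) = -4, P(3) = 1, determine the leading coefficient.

-1/144

The leading coefficient equals the top divided difference P[-3,-1,0,1,3].
P[-3,-1] = (-8 - 2) / (-1 - (-3)) = -5
P[-1,0] = (-7 - (-8)) / (0 - (-1)) = 1
P[0,1] = (-4 - (-7)) / (1 - 0) = 3
P[1,3] = (1 - (-4)) / (3 - 1) = 5/2
P[-3,-1,0] = (1 - (-5)) / (0 - (-3)) = 2
P[-1,0,1] = (3 - 1) / (1 - (-1)) = 1
P[0,1,3] = (5/2 - 3) / (3 - 0) = -1/6
P[-3,-1,0,1] = (1 - 2) / (1 - (-3)) = -1/4
P[-1,0,1,3] = (-1/6 - 1) / (3 - (-1)) = -7/24
P[-3,-1,0,1,3] = (-7/24 - (-1/4)) / (3 - (-3)) = -1/144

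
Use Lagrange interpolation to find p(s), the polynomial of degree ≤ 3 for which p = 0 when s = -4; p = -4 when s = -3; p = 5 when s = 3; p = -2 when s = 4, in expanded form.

p(s) = -(1/4)s^3 - (3/14)s^2 + (15/4)s + 17/7

L_0(s) = (s + 3)(s - 3)(s - 4) / [-56] = -(1/56)s^3 + (1/14)s^2 + (9/56)s - 9/14
L_1(s) = (s + 4)(s - 3)(s - 4) / [42] = (1/42)s^3 - (1/14)s^2 - (8/21)s + 8/7
L_2(s) = (s + 4)(s + 3)(s - 4) / [-42] = -(1/42)s^3 - (1/14)s^2 + (8/21)s + 8/7
L_3(s) = (s + 4)(s + 3)(s - 3) / [56] = (1/56)s^3 + (1/14)s^2 - (9/56)s - 9/14
p(s) = 0·L_0 + (-4)·L_1 + 5·L_2 + (-2)·L_3
  0·L_0(s) = 0
  (-4)·L_1(s) = -(2/21)s^3 + (2/7)s^2 + (32/21)s - 32/7
  5·L_2(s) = -(5/42)s^3 - (5/14)s^2 + (40/21)s + 40/7
  (-2)·L_3(s) = -(1/28)s^3 - (1/7)s^2 + (9/28)s + 9/7
Adding term by term: -(1/4)s^3 - (3/14)s^2 + (15/4)s + 17/7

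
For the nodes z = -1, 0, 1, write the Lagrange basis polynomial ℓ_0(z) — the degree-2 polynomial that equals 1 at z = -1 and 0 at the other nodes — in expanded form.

ℓ_0(z) = (1/2)z^2 - (1/2)z

ℓ_0(z) = z(z - 1) / [(-1)·(-2)]
       = (z^2 - z) / (2)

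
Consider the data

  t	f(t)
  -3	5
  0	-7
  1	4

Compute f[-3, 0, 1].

f[-3,0] = (-7 - 5) / (0 - (-3)) = -4
f[0,1] = (4 - (-7)) / (1 - 0) = 11
f[-3,0,1] = (11 - (-4)) / (1 - (-3)) = 15/4

15/4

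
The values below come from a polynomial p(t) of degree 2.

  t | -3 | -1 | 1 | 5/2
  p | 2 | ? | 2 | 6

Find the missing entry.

The 3 known values determine p uniquely (degree ≤ 2).
Evaluate each Lagrange basis at t = -1:
L_0(-1) = (-2)·(-7/2)/[(-4)·(-11/2)] = 7/22
L_1(-1) = (2)·(-7/2)/[(4)·(-3/2)] = 7/6
L_2(-1) = (2)·(-2)/[(11/2)·(3/2)] = -16/33
Sum: 2·(7/22) + 2·(7/6) + 6·(-16/33) = 2/33

2/33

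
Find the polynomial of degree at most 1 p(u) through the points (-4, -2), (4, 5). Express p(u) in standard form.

p(u) = (7/8)u + 3/2

Build the Lagrange basis polynomials:
L_0(u) = (u - 4) / [-8] = -(1/8)u + 1/2
L_1(u) = (u + 4) / [8] = (1/8)u + 1/2
p(u) = (-2)·L_0 + 5·L_1
  (-2)·L_0(u) = (1/4)u - 1
  5·L_1(u) = (5/8)u + 5/2
Adding term by term: (7/8)u + 3/2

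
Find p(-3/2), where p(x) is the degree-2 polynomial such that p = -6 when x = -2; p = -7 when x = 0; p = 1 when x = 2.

Using Newton's divided-difference form:
p[-2,0] = (-7 - (-6)) / (0 - (-2)) = -1/2
p[0,2] = (1 - (-7)) / (2 - 0) = 4
p[-2,0,2] = (4 - (-1/2)) / (2 - (-2)) = 9/8
p(-3/2) = -6 + (-1/2)·(1/2) + (9/8)·(1/2)·(-3/2) = -227/32

-227/32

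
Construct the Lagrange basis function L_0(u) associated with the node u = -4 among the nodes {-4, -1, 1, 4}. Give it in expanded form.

L_0(u) = (u + 1)(u - 1)(u - 4) / [(-3)·(-5)·(-8)]
       = (u^3 - 4u^2 - u + 4) / (-120)

L_0(u) = -(1/120)u^3 + (1/30)u^2 + (1/120)u - 1/30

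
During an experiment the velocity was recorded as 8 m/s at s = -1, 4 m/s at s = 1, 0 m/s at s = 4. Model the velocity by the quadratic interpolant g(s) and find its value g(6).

Evaluate each Lagrange basis at s = 6:
L_0(6) = (5)·(2)/[(-2)·(-5)] = 1
L_1(6) = (7)·(2)/[(2)·(-3)] = -7/3
L_2(6) = (7)·(5)/[(5)·(3)] = 7/3
Sum: 8·(1) + 4·(-7/3) + 0 = -4/3

-4/3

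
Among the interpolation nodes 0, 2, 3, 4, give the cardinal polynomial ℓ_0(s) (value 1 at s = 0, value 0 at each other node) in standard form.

ℓ_0(s) = -(1/24)s^3 + (3/8)s^2 - (13/12)s + 1

ℓ_0(s) = (s - 2)(s - 3)(s - 4) / [(-2)·(-3)·(-4)]
       = (s^3 - 9s^2 + 26s - 24) / (-24)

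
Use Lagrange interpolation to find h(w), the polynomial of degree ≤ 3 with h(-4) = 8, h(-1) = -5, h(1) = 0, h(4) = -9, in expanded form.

h(w) = -(37/120)w^3 + (2/15)w^2 + (337/120)w - 79/30

Build the Lagrange basis polynomials:
L_0(w) = (w + 1)(w - 1)(w - 4) / [-120] = -(1/120)w^3 + (1/30)w^2 + (1/120)w - 1/30
L_1(w) = (w + 4)(w - 1)(w - 4) / [30] = (1/30)w^3 - (1/30)w^2 - (8/15)w + 8/15
L_2(w) = (w + 4)(w + 1)(w - 4) / [-30] = -(1/30)w^3 - (1/30)w^2 + (8/15)w + 8/15
L_3(w) = (w + 4)(w + 1)(w - 1) / [120] = (1/120)w^3 + (1/30)w^2 - (1/120)w - 1/30
h(w) = 8·L_0 + (-5)·L_1 + 0·L_2 + (-9)·L_3
  8·L_0(w) = -(1/15)w^3 + (4/15)w^2 + (1/15)w - 4/15
  (-5)·L_1(w) = -(1/6)w^3 + (1/6)w^2 + (8/3)w - 8/3
  0·L_2(w) = 0
  (-9)·L_3(w) = -(3/40)w^3 - (3/10)w^2 + (3/40)w + 3/10
Adding term by term: -(37/120)w^3 + (2/15)w^2 + (337/120)w - 79/30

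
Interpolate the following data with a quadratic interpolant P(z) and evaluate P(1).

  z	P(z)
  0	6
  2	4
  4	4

Evaluate each Lagrange basis at z = 1:
L_0(1) = (-1)·(-3)/[(-2)·(-4)] = 3/8
L_1(1) = (1)·(-3)/[(2)·(-2)] = 3/4
L_2(1) = (1)·(-1)/[(4)·(2)] = -1/8
Sum: 6·(3/8) + 4·(3/4) + 4·(-1/8) = 19/4

19/4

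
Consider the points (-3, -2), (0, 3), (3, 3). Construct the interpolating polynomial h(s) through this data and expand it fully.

h(s) = -(5/18)s^2 + (5/6)s + 3

L_0(s) = s(s - 3) / [18] = (1/18)s^2 - (1/6)s
L_1(s) = (s + 3)(s - 3) / [-9] = -(1/9)s^2 + 1
L_2(s) = (s + 3)s / [18] = (1/18)s^2 + (1/6)s
h(s) = (-2)·L_0 + 3·L_1 + 3·L_2
  (-2)·L_0(s) = -(1/9)s^2 + (1/3)s
  3·L_1(s) = -(1/3)s^2 + 3
  3·L_2(s) = (1/6)s^2 + (1/2)s
Adding term by term: -(5/18)s^2 + (5/6)s + 3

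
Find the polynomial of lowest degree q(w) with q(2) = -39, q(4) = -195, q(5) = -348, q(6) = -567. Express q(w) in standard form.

q(w) = -2w^3 - 3w^2 - 4w - 3

Build the Lagrange basis polynomials:
L_0(w) = (w - 4)(w - 5)(w - 6) / [-24] = -(1/24)w^3 + (5/8)w^2 - (37/12)w + 5
L_1(w) = (w - 2)(w - 5)(w - 6) / [4] = (1/4)w^3 - (13/4)w^2 + 13w - 15
L_2(w) = (w - 2)(w - 4)(w - 6) / [-3] = -(1/3)w^3 + 4w^2 - (44/3)w + 16
L_3(w) = (w - 2)(w - 4)(w - 5) / [8] = (1/8)w^3 - (11/8)w^2 + (19/4)w - 5
q(w) = (-39)·L_0 + (-195)·L_1 + (-348)·L_2 + (-567)·L_3
  (-39)·L_0(w) = (13/8)w^3 - (195/8)w^2 + (481/4)w - 195
  (-195)·L_1(w) = -(195/4)w^3 + (2535/4)w^2 - 2535w + 2925
  (-348)·L_2(w) = 116w^3 - 1392w^2 + 5104w - 5568
  (-567)·L_3(w) = -(567/8)w^3 + (6237/8)w^2 - (10773/4)w + 2835
Adding term by term: -2w^3 - 3w^2 - 4w - 3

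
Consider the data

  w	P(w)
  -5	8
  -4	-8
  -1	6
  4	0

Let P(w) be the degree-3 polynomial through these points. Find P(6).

-940/9

L_0(6) = (10)·(7)·(2)/[(-1)·(-4)·(-9)] = -35/9
L_1(6) = (11)·(7)·(2)/[(1)·(-3)·(-8)] = 77/12
L_2(6) = (11)·(10)·(2)/[(4)·(3)·(-5)] = -11/3
L_3(6) = (11)·(10)·(7)/[(9)·(8)·(5)] = 77/36
Sum: 8·(-35/9) + (-8)·(77/12) + 6·(-11/3) + 0 = -940/9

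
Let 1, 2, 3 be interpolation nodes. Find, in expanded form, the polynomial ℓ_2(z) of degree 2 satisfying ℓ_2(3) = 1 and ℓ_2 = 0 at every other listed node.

ℓ_2(z) = (z - 1)(z - 2) / [(2)·(1)]
       = (z^2 - 3z + 2) / (2)

ℓ_2(z) = (1/2)z^2 - (3/2)z + 1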